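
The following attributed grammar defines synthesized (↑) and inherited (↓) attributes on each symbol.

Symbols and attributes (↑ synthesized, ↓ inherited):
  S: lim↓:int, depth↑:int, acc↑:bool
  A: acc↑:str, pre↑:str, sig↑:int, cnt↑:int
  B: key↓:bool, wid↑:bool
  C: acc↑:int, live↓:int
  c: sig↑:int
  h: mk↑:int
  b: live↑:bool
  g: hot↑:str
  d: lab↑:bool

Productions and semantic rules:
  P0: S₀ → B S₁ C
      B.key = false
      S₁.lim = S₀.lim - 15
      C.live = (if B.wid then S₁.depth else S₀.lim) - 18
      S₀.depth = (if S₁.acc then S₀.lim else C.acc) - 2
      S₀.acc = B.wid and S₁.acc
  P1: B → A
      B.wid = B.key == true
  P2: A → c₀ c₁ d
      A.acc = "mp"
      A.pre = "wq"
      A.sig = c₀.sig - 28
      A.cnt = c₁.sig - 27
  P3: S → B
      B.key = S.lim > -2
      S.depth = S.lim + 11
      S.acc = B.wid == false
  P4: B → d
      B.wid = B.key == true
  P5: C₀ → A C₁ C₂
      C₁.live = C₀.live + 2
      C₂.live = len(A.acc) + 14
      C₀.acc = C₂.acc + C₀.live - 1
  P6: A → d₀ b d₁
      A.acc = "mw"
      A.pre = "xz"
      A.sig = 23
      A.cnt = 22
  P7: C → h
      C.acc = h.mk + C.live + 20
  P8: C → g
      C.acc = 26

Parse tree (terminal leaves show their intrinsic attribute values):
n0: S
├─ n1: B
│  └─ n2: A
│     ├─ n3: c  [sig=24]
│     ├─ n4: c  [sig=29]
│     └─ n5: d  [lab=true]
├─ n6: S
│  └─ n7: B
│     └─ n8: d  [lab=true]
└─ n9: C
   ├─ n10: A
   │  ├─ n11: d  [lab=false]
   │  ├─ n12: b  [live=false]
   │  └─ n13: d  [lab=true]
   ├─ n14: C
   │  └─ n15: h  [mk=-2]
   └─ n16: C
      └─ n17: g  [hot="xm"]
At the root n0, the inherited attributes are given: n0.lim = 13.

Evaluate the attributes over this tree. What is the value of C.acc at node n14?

15

1. n0.lim = 13  [given at root]
2. n1.key = false  [false]
3. n3.sig = 24  [terminal]
4. n4.sig = 29  [terminal]
5. n5.lab = true  [terminal]
6. n2.acc = "mp"  ["mp"]
7. n2.pre = "wq"  ["wq"]
8. n2.sig = -4  [c₀.sig - 28]
9. n2.cnt = 2  [c₁.sig - 27]
10. n1.wid = false  [B.key == true]
11. n6.lim = -2  [S₀.lim - 15]
12. n7.key = false  [S.lim > -2]
13. n8.lab = true  [terminal]
14. n7.wid = false  [B.key == true]
15. n6.depth = 9  [S.lim + 11]
16. n6.acc = true  [B.wid == false]
17. n9.live = -5  [(if B.wid then S₁.depth else S₀.lim) - 18]
18. n11.lab = false  [terminal]
19. n12.live = false  [terminal]
20. n13.lab = true  [terminal]
21. n10.acc = "mw"  ["mw"]
22. n10.pre = "xz"  ["xz"]
23. n10.sig = 23  [23]
24. n10.cnt = 22  [22]
25. n14.live = -3  [C₀.live + 2]
26. n15.mk = -2  [terminal]
27. n14.acc = 15  [h.mk + C.live + 20]
28. n16.live = 16  [len(A.acc) + 14]
29. n17.hot = "xm"  [terminal]
30. n16.acc = 26  [26]
31. n9.acc = 20  [C₂.acc + C₀.live - 1]
32. n0.depth = 11  [(if S₁.acc then S₀.lim else C.acc) - 2]
33. n0.acc = false  [B.wid and S₁.acc]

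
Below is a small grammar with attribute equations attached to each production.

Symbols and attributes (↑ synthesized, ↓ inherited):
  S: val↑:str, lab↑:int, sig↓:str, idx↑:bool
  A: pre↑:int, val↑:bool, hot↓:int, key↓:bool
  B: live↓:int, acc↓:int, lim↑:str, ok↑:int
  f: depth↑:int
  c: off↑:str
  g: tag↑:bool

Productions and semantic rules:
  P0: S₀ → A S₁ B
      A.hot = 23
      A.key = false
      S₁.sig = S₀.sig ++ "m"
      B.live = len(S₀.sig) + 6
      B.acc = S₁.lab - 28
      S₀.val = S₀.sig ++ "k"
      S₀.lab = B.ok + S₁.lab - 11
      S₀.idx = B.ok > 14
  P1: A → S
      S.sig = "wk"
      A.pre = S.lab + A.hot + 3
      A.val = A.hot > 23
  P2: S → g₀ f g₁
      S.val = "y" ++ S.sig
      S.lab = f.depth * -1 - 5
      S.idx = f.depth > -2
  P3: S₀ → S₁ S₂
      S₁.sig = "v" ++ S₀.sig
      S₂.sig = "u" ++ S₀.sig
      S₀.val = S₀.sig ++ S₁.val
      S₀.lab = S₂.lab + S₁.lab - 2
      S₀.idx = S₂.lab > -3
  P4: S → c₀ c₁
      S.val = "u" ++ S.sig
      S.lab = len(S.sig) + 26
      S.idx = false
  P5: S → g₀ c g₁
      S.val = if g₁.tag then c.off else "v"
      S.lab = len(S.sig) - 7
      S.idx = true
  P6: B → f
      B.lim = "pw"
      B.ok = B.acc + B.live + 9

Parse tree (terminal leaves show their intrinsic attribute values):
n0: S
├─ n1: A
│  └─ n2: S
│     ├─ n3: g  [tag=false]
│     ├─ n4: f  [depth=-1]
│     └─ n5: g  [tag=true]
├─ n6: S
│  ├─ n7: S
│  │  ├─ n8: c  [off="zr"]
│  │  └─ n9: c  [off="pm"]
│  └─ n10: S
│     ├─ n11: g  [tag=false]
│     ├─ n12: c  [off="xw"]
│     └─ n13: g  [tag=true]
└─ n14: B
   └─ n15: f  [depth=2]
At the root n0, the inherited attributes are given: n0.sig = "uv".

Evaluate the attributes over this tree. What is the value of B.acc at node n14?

-3

1. n0.sig = "uv"  [given at root]
2. n1.hot = 23  [23]
3. n1.key = false  [false]
4. n2.sig = "wk"  ["wk"]
5. n3.tag = false  [terminal]
6. n4.depth = -1  [terminal]
7. n5.tag = true  [terminal]
8. n2.val = "ywk"  ["y" ++ S.sig]
9. n2.lab = -4  [f.depth * -1 - 5]
10. n2.idx = true  [f.depth > -2]
11. n1.pre = 22  [S.lab + A.hot + 3]
12. n1.val = false  [A.hot > 23]
13. n6.sig = "uvm"  [S₀.sig ++ "m"]
14. n7.sig = "vuvm"  ["v" ++ S₀.sig]
15. n8.off = "zr"  [terminal]
16. n9.off = "pm"  [terminal]
17. n7.val = "uvuvm"  ["u" ++ S.sig]
18. n7.lab = 30  [len(S.sig) + 26]
19. n7.idx = false  [false]
20. n10.sig = "uuvm"  ["u" ++ S₀.sig]
21. n11.tag = false  [terminal]
22. n12.off = "xw"  [terminal]
23. n13.tag = true  [terminal]
24. n10.val = "xw"  [if g₁.tag then c.off else "v"]
25. n10.lab = -3  [len(S.sig) - 7]
26. n10.idx = true  [true]
27. n6.val = "uvmuvuvm"  [S₀.sig ++ S₁.val]
28. n6.lab = 25  [S₂.lab + S₁.lab - 2]
29. n6.idx = false  [S₂.lab > -3]
30. n14.live = 8  [len(S₀.sig) + 6]
31. n14.acc = -3  [S₁.lab - 28]
32. n15.depth = 2  [terminal]
33. n14.lim = "pw"  ["pw"]
34. n14.ok = 14  [B.acc + B.live + 9]
35. n0.val = "uvk"  [S₀.sig ++ "k"]
36. n0.lab = 28  [B.ok + S₁.lab - 11]
37. n0.idx = false  [B.ok > 14]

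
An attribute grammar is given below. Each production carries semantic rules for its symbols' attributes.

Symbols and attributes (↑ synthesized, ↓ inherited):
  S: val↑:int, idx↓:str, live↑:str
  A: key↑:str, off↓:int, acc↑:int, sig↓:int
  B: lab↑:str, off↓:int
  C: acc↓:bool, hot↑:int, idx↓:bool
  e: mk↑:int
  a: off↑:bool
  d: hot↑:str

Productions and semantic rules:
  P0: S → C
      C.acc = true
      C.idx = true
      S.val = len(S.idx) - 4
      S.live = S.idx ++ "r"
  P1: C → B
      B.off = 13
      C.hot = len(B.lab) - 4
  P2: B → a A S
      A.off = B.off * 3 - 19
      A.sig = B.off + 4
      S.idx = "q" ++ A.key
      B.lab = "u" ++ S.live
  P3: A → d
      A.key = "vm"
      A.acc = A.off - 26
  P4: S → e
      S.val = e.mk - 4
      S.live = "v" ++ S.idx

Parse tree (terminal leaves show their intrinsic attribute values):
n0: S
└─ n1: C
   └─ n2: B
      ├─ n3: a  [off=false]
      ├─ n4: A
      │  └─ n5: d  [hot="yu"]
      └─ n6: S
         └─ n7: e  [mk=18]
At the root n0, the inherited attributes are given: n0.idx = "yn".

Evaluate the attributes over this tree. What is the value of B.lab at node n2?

"uvqvm"

1. n0.idx = "yn"  [given at root]
2. n1.acc = true  [true]
3. n1.idx = true  [true]
4. n2.off = 13  [13]
5. n3.off = false  [terminal]
6. n4.off = 20  [B.off * 3 - 19]
7. n4.sig = 17  [B.off + 4]
8. n5.hot = "yu"  [terminal]
9. n4.key = "vm"  ["vm"]
10. n4.acc = -6  [A.off - 26]
11. n6.idx = "qvm"  ["q" ++ A.key]
12. n7.mk = 18  [terminal]
13. n6.val = 14  [e.mk - 4]
14. n6.live = "vqvm"  ["v" ++ S.idx]
15. n2.lab = "uvqvm"  ["u" ++ S.live]
16. n1.hot = 1  [len(B.lab) - 4]
17. n0.val = -2  [len(S.idx) - 4]
18. n0.live = "ynr"  [S.idx ++ "r"]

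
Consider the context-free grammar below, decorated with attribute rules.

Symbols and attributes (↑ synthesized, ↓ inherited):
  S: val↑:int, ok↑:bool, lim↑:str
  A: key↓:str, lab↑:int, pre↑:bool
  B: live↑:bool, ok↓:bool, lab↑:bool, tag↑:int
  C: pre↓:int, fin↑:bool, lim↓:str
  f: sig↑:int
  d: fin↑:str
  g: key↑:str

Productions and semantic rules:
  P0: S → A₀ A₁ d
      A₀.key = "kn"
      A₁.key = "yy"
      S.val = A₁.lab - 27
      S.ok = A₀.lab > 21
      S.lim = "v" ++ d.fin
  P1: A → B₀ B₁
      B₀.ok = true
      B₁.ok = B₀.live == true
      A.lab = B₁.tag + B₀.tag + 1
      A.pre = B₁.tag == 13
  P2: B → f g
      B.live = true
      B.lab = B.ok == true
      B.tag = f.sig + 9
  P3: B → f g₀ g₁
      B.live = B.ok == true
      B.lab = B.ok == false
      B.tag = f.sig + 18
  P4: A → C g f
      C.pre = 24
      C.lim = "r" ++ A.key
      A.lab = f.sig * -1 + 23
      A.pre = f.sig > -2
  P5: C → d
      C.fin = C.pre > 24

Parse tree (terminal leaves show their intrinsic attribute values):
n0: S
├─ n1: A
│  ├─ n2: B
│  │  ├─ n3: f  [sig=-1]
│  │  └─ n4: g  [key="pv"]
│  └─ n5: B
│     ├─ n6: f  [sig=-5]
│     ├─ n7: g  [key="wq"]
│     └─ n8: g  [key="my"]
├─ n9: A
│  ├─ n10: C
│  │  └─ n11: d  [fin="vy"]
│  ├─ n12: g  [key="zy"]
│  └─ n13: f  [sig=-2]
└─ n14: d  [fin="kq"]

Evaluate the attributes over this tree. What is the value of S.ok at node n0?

true

1. n1.key = "kn"  ["kn"]
2. n2.ok = true  [true]
3. n3.sig = -1  [terminal]
4. n4.key = "pv"  [terminal]
5. n2.live = true  [true]
6. n2.lab = true  [B.ok == true]
7. n2.tag = 8  [f.sig + 9]
8. n5.ok = true  [B₀.live == true]
9. n6.sig = -5  [terminal]
10. n7.key = "wq"  [terminal]
11. n8.key = "my"  [terminal]
12. n5.live = true  [B.ok == true]
13. n5.lab = false  [B.ok == false]
14. n5.tag = 13  [f.sig + 18]
15. n1.lab = 22  [B₁.tag + B₀.tag + 1]
16. n1.pre = true  [B₁.tag == 13]
17. n9.key = "yy"  ["yy"]
18. n10.pre = 24  [24]
19. n10.lim = "ryy"  ["r" ++ A.key]
20. n11.fin = "vy"  [terminal]
21. n10.fin = false  [C.pre > 24]
22. n12.key = "zy"  [terminal]
23. n13.sig = -2  [terminal]
24. n9.lab = 25  [f.sig * -1 + 23]
25. n9.pre = false  [f.sig > -2]
26. n14.fin = "kq"  [terminal]
27. n0.val = -2  [A₁.lab - 27]
28. n0.ok = true  [A₀.lab > 21]
29. n0.lim = "vkq"  ["v" ++ d.fin]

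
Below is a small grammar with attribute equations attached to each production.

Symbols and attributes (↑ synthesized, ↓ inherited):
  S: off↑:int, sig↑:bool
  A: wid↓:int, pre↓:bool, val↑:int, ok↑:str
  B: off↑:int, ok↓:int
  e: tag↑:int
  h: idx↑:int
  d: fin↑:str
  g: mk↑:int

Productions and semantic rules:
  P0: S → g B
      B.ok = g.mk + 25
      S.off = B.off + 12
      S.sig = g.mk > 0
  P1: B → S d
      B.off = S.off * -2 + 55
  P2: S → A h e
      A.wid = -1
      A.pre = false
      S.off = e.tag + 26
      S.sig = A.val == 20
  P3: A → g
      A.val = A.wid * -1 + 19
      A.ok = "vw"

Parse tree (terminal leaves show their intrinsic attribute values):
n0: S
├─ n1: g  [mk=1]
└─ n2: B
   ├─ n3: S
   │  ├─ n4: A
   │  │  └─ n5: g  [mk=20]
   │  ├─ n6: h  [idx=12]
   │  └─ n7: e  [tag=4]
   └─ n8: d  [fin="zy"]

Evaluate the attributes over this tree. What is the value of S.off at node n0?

1. n1.mk = 1  [terminal]
2. n2.ok = 26  [g.mk + 25]
3. n4.wid = -1  [-1]
4. n4.pre = false  [false]
5. n5.mk = 20  [terminal]
6. n4.val = 20  [A.wid * -1 + 19]
7. n4.ok = "vw"  ["vw"]
8. n6.idx = 12  [terminal]
9. n7.tag = 4  [terminal]
10. n3.off = 30  [e.tag + 26]
11. n3.sig = true  [A.val == 20]
12. n8.fin = "zy"  [terminal]
13. n2.off = -5  [S.off * -2 + 55]
14. n0.off = 7  [B.off + 12]
15. n0.sig = true  [g.mk > 0]

7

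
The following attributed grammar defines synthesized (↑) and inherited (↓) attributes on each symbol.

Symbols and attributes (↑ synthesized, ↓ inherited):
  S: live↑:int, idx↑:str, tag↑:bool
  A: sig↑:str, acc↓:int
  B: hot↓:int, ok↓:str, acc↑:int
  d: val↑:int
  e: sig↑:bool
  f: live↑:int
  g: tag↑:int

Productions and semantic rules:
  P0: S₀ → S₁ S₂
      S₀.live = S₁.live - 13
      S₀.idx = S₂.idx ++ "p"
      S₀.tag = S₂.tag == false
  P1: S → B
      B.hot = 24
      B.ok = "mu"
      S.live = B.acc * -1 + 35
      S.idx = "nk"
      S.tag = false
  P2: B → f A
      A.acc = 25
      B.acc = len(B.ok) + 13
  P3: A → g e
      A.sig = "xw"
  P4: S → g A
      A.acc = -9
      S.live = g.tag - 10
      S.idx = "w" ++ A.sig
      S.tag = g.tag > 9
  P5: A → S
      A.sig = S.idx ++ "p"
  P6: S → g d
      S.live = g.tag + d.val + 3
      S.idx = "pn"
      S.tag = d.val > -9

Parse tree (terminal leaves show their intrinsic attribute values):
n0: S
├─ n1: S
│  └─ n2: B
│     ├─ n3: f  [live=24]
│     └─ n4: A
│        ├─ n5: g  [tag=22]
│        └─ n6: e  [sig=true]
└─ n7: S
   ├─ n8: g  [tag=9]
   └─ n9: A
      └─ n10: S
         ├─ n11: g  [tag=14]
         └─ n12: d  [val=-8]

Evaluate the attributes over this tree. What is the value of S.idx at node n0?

1. n2.hot = 24  [24]
2. n2.ok = "mu"  ["mu"]
3. n3.live = 24  [terminal]
4. n4.acc = 25  [25]
5. n5.tag = 22  [terminal]
6. n6.sig = true  [terminal]
7. n4.sig = "xw"  ["xw"]
8. n2.acc = 15  [len(B.ok) + 13]
9. n1.live = 20  [B.acc * -1 + 35]
10. n1.idx = "nk"  ["nk"]
11. n1.tag = false  [false]
12. n8.tag = 9  [terminal]
13. n9.acc = -9  [-9]
14. n11.tag = 14  [terminal]
15. n12.val = -8  [terminal]
16. n10.live = 9  [g.tag + d.val + 3]
17. n10.idx = "pn"  ["pn"]
18. n10.tag = true  [d.val > -9]
19. n9.sig = "pnp"  [S.idx ++ "p"]
20. n7.live = -1  [g.tag - 10]
21. n7.idx = "wpnp"  ["w" ++ A.sig]
22. n7.tag = false  [g.tag > 9]
23. n0.live = 7  [S₁.live - 13]
24. n0.idx = "wpnpp"  [S₂.idx ++ "p"]
25. n0.tag = true  [S₂.tag == false]

"wpnpp"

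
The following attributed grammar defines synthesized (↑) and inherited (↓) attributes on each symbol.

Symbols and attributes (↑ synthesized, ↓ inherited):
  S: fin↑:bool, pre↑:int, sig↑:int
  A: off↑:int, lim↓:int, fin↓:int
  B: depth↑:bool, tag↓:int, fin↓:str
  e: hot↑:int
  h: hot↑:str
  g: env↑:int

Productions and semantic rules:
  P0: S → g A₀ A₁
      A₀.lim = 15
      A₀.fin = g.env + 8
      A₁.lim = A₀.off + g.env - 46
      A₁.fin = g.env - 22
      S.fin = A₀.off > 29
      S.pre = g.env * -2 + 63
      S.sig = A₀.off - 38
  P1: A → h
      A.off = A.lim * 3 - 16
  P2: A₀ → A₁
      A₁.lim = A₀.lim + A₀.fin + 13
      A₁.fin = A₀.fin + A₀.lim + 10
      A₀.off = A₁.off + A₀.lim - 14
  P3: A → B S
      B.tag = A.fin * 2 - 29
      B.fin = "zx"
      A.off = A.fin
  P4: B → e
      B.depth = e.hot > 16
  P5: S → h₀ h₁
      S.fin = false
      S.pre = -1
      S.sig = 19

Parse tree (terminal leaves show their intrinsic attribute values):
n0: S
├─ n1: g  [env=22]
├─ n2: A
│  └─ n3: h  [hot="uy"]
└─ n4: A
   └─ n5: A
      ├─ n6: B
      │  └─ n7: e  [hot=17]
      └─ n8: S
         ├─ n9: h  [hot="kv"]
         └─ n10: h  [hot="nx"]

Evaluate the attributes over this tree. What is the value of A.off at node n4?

6

1. n1.env = 22  [terminal]
2. n2.lim = 15  [15]
3. n2.fin = 30  [g.env + 8]
4. n3.hot = "uy"  [terminal]
5. n2.off = 29  [A.lim * 3 - 16]
6. n4.lim = 5  [A₀.off + g.env - 46]
7. n4.fin = 0  [g.env - 22]
8. n5.lim = 18  [A₀.lim + A₀.fin + 13]
9. n5.fin = 15  [A₀.fin + A₀.lim + 10]
10. n6.tag = 1  [A.fin * 2 - 29]
11. n6.fin = "zx"  ["zx"]
12. n7.hot = 17  [terminal]
13. n6.depth = true  [e.hot > 16]
14. n9.hot = "kv"  [terminal]
15. n10.hot = "nx"  [terminal]
16. n8.fin = false  [false]
17. n8.pre = -1  [-1]
18. n8.sig = 19  [19]
19. n5.off = 15  [A.fin]
20. n4.off = 6  [A₁.off + A₀.lim - 14]
21. n0.fin = false  [A₀.off > 29]
22. n0.pre = 19  [g.env * -2 + 63]
23. n0.sig = -9  [A₀.off - 38]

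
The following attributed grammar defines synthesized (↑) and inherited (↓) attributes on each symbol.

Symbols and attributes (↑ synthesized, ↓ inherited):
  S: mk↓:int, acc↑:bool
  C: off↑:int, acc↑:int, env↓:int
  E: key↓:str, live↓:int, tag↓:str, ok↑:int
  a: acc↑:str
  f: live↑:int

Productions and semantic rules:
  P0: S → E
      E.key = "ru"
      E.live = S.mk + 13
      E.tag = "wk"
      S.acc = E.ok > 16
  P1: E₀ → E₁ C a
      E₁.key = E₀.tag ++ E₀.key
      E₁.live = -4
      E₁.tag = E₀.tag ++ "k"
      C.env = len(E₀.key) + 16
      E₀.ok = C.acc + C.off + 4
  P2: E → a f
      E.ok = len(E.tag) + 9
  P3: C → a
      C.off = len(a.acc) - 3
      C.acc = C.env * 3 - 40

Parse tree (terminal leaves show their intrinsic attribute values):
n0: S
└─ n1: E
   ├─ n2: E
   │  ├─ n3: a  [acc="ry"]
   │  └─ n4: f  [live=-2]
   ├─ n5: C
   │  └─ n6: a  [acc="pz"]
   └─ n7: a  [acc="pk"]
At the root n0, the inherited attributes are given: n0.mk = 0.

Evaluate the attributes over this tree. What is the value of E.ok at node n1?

17

1. n0.mk = 0  [given at root]
2. n1.key = "ru"  ["ru"]
3. n1.live = 13  [S.mk + 13]
4. n1.tag = "wk"  ["wk"]
5. n2.key = "wkru"  [E₀.tag ++ E₀.key]
6. n2.live = -4  [-4]
7. n2.tag = "wkk"  [E₀.tag ++ "k"]
8. n3.acc = "ry"  [terminal]
9. n4.live = -2  [terminal]
10. n2.ok = 12  [len(E.tag) + 9]
11. n5.env = 18  [len(E₀.key) + 16]
12. n6.acc = "pz"  [terminal]
13. n5.off = -1  [len(a.acc) - 3]
14. n5.acc = 14  [C.env * 3 - 40]
15. n7.acc = "pk"  [terminal]
16. n1.ok = 17  [C.acc + C.off + 4]
17. n0.acc = true  [E.ok > 16]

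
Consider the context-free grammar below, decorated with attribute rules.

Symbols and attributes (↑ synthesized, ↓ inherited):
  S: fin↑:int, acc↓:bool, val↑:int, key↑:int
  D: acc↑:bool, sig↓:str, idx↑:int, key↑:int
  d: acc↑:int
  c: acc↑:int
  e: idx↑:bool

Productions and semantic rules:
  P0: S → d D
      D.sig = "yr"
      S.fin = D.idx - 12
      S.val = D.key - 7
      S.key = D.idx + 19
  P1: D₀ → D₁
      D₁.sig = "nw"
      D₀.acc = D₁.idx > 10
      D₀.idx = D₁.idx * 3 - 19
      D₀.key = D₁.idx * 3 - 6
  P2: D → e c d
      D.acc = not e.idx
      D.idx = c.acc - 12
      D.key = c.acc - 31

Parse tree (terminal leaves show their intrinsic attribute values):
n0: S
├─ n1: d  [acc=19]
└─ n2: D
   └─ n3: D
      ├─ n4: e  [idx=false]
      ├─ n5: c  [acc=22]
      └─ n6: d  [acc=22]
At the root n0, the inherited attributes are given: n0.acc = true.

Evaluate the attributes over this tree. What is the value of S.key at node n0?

1. n0.acc = true  [given at root]
2. n1.acc = 19  [terminal]
3. n2.sig = "yr"  ["yr"]
4. n3.sig = "nw"  ["nw"]
5. n4.idx = false  [terminal]
6. n5.acc = 22  [terminal]
7. n6.acc = 22  [terminal]
8. n3.acc = true  [not e.idx]
9. n3.idx = 10  [c.acc - 12]
10. n3.key = -9  [c.acc - 31]
11. n2.acc = false  [D₁.idx > 10]
12. n2.idx = 11  [D₁.idx * 3 - 19]
13. n2.key = 24  [D₁.idx * 3 - 6]
14. n0.fin = -1  [D.idx - 12]
15. n0.val = 17  [D.key - 7]
16. n0.key = 30  [D.idx + 19]

30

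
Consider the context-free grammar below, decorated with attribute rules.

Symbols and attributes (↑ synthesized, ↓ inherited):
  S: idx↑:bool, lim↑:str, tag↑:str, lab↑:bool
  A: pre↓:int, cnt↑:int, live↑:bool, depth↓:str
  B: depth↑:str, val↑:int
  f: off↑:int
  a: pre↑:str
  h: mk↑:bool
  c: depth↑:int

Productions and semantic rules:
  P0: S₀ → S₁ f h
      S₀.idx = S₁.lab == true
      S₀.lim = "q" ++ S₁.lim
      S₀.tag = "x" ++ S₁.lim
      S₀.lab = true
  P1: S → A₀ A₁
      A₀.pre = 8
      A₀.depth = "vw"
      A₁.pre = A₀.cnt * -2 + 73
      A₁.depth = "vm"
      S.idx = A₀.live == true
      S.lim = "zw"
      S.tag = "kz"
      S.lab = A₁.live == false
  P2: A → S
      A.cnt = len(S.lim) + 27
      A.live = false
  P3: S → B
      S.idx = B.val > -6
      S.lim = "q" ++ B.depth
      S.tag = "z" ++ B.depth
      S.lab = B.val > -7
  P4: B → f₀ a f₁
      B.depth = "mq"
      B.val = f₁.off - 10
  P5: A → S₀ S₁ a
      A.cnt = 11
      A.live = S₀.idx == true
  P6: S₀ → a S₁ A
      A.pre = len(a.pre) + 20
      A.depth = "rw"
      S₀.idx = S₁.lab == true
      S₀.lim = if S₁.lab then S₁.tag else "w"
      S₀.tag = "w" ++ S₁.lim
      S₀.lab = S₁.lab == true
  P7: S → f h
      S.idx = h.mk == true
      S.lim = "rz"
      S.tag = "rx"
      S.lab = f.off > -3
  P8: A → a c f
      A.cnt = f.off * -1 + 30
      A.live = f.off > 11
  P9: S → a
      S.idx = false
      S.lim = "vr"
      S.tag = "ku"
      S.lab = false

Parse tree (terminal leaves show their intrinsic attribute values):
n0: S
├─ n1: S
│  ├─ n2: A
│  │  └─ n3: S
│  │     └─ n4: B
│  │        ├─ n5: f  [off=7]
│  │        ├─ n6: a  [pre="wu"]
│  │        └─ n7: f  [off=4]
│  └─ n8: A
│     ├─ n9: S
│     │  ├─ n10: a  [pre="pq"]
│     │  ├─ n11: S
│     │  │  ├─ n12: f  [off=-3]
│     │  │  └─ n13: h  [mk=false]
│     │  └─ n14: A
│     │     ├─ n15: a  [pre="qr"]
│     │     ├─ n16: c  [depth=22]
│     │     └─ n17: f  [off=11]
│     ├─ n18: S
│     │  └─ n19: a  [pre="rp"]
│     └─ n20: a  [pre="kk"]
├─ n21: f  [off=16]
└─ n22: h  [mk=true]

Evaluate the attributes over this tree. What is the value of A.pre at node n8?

1. n2.pre = 8  [8]
2. n2.depth = "vw"  ["vw"]
3. n5.off = 7  [terminal]
4. n6.pre = "wu"  [terminal]
5. n7.off = 4  [terminal]
6. n4.depth = "mq"  ["mq"]
7. n4.val = -6  [f₁.off - 10]
8. n3.idx = false  [B.val > -6]
9. n3.lim = "qmq"  ["q" ++ B.depth]
10. n3.tag = "zmq"  ["z" ++ B.depth]
11. n3.lab = true  [B.val > -7]
12. n2.cnt = 30  [len(S.lim) + 27]
13. n2.live = false  [false]
14. n8.pre = 13  [A₀.cnt * -2 + 73]
15. n8.depth = "vm"  ["vm"]
16. n10.pre = "pq"  [terminal]
17. n12.off = -3  [terminal]
18. n13.mk = false  [terminal]
19. n11.idx = false  [h.mk == true]
20. n11.lim = "rz"  ["rz"]
21. n11.tag = "rx"  ["rx"]
22. n11.lab = false  [f.off > -3]
23. n14.pre = 22  [len(a.pre) + 20]
24. n14.depth = "rw"  ["rw"]
25. n15.pre = "qr"  [terminal]
26. n16.depth = 22  [terminal]
27. n17.off = 11  [terminal]
28. n14.cnt = 19  [f.off * -1 + 30]
29. n14.live = false  [f.off > 11]
30. n9.idx = false  [S₁.lab == true]
31. n9.lim = "w"  [if S₁.lab then S₁.tag else "w"]
32. n9.tag = "wrz"  ["w" ++ S₁.lim]
33. n9.lab = false  [S₁.lab == true]
34. n19.pre = "rp"  [terminal]
35. n18.idx = false  [false]
36. n18.lim = "vr"  ["vr"]
37. n18.tag = "ku"  ["ku"]
38. n18.lab = false  [false]
39. n20.pre = "kk"  [terminal]
40. n8.cnt = 11  [11]
41. n8.live = false  [S₀.idx == true]
42. n1.idx = false  [A₀.live == true]
43. n1.lim = "zw"  ["zw"]
44. n1.tag = "kz"  ["kz"]
45. n1.lab = true  [A₁.live == false]
46. n21.off = 16  [terminal]
47. n22.mk = true  [terminal]
48. n0.idx = true  [S₁.lab == true]
49. n0.lim = "qzw"  ["q" ++ S₁.lim]
50. n0.tag = "xzw"  ["x" ++ S₁.lim]
51. n0.lab = true  [true]

13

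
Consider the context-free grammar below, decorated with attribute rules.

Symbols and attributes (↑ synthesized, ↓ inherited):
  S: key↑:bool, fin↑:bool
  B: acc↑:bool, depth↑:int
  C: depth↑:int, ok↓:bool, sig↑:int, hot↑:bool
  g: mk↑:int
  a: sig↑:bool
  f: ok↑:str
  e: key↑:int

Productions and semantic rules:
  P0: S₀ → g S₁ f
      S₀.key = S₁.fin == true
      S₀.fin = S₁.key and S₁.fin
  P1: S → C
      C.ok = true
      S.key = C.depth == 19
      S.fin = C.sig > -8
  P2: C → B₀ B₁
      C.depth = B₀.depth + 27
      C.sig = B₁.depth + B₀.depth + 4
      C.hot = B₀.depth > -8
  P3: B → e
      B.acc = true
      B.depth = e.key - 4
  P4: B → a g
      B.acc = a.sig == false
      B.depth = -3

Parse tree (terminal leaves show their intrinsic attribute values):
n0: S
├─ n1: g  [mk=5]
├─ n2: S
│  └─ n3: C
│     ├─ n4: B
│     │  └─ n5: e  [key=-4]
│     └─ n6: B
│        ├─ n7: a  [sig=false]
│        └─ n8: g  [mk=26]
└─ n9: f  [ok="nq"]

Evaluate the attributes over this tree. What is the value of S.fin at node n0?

true

1. n1.mk = 5  [terminal]
2. n3.ok = true  [true]
3. n5.key = -4  [terminal]
4. n4.acc = true  [true]
5. n4.depth = -8  [e.key - 4]
6. n7.sig = false  [terminal]
7. n8.mk = 26  [terminal]
8. n6.acc = true  [a.sig == false]
9. n6.depth = -3  [-3]
10. n3.depth = 19  [B₀.depth + 27]
11. n3.sig = -7  [B₁.depth + B₀.depth + 4]
12. n3.hot = false  [B₀.depth > -8]
13. n2.key = true  [C.depth == 19]
14. n2.fin = true  [C.sig > -8]
15. n9.ok = "nq"  [terminal]
16. n0.key = true  [S₁.fin == true]
17. n0.fin = true  [S₁.key and S₁.fin]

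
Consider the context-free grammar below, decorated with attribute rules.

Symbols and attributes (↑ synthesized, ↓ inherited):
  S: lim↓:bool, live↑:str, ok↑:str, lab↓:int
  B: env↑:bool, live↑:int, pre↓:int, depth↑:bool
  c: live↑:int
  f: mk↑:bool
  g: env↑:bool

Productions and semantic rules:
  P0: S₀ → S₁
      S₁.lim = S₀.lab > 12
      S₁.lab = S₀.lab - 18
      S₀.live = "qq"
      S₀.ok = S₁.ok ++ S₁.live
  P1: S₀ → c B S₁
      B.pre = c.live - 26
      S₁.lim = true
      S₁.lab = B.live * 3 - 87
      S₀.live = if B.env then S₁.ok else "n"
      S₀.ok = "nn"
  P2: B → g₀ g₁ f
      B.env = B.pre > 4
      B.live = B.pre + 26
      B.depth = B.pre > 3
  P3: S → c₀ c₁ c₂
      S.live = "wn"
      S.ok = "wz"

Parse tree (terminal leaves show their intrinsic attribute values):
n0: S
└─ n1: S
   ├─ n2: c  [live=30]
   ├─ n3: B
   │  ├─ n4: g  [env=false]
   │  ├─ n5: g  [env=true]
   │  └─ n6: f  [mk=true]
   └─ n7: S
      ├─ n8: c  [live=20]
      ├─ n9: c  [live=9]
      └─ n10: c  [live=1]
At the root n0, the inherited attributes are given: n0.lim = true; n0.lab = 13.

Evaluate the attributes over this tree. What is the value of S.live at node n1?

"n"

1. n0.lim = true  [given at root]
2. n0.lab = 13  [given at root]
3. n1.lim = true  [S₀.lab > 12]
4. n1.lab = -5  [S₀.lab - 18]
5. n2.live = 30  [terminal]
6. n3.pre = 4  [c.live - 26]
7. n4.env = false  [terminal]
8. n5.env = true  [terminal]
9. n6.mk = true  [terminal]
10. n3.env = false  [B.pre > 4]
11. n3.live = 30  [B.pre + 26]
12. n3.depth = true  [B.pre > 3]
13. n7.lim = true  [true]
14. n7.lab = 3  [B.live * 3 - 87]
15. n8.live = 20  [terminal]
16. n9.live = 9  [terminal]
17. n10.live = 1  [terminal]
18. n7.live = "wn"  ["wn"]
19. n7.ok = "wz"  ["wz"]
20. n1.live = "n"  [if B.env then S₁.ok else "n"]
21. n1.ok = "nn"  ["nn"]
22. n0.live = "qq"  ["qq"]
23. n0.ok = "nnn"  [S₁.ok ++ S₁.live]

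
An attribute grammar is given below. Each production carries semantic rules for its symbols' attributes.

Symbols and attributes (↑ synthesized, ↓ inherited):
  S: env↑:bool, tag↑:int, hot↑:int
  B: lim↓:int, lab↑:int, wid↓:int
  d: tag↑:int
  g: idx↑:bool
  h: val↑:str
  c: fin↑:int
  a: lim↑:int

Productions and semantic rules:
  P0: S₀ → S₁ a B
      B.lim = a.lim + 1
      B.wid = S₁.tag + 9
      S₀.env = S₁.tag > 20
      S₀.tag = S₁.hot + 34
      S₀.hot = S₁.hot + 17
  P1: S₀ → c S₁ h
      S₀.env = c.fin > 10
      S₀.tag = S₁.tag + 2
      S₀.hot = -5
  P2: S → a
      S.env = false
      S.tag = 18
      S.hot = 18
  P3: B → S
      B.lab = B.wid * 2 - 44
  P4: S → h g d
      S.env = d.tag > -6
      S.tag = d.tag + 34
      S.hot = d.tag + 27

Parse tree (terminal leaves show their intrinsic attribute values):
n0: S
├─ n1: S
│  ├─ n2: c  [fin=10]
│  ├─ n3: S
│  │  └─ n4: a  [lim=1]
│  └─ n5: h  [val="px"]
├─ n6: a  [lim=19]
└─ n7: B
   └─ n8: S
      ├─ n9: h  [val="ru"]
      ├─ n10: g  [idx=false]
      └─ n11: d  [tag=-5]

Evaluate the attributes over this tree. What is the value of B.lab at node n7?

14

1. n2.fin = 10  [terminal]
2. n4.lim = 1  [terminal]
3. n3.env = false  [false]
4. n3.tag = 18  [18]
5. n3.hot = 18  [18]
6. n5.val = "px"  [terminal]
7. n1.env = false  [c.fin > 10]
8. n1.tag = 20  [S₁.tag + 2]
9. n1.hot = -5  [-5]
10. n6.lim = 19  [terminal]
11. n7.lim = 20  [a.lim + 1]
12. n7.wid = 29  [S₁.tag + 9]
13. n9.val = "ru"  [terminal]
14. n10.idx = false  [terminal]
15. n11.tag = -5  [terminal]
16. n8.env = true  [d.tag > -6]
17. n8.tag = 29  [d.tag + 34]
18. n8.hot = 22  [d.tag + 27]
19. n7.lab = 14  [B.wid * 2 - 44]
20. n0.env = false  [S₁.tag > 20]
21. n0.tag = 29  [S₁.hot + 34]
22. n0.hot = 12  [S₁.hot + 17]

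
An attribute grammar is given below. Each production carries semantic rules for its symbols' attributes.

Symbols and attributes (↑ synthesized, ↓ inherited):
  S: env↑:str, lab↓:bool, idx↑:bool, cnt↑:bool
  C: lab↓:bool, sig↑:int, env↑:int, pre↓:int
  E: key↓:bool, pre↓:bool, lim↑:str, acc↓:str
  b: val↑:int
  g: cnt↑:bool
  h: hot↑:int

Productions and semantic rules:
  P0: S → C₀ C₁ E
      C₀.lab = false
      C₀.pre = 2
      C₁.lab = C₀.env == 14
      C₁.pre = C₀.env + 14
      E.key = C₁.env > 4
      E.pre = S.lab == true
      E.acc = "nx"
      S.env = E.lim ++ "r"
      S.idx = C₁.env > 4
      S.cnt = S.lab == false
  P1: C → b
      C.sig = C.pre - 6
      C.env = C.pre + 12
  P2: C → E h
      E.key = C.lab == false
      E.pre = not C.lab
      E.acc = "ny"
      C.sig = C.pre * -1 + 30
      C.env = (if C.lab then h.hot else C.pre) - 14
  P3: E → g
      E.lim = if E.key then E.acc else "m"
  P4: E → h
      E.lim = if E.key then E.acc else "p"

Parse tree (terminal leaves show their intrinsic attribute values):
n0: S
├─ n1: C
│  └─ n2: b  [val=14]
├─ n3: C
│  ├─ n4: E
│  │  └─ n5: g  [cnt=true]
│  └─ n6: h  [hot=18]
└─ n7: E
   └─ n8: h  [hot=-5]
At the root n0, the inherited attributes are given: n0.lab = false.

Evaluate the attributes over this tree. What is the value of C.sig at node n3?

1. n0.lab = false  [given at root]
2. n1.lab = false  [false]
3. n1.pre = 2  [2]
4. n2.val = 14  [terminal]
5. n1.sig = -4  [C.pre - 6]
6. n1.env = 14  [C.pre + 12]
7. n3.lab = true  [C₀.env == 14]
8. n3.pre = 28  [C₀.env + 14]
9. n4.key = false  [C.lab == false]
10. n4.pre = false  [not C.lab]
11. n4.acc = "ny"  ["ny"]
12. n5.cnt = true  [terminal]
13. n4.lim = "m"  [if E.key then E.acc else "m"]
14. n6.hot = 18  [terminal]
15. n3.sig = 2  [C.pre * -1 + 30]
16. n3.env = 4  [(if C.lab then h.hot else C.pre) - 14]
17. n7.key = false  [C₁.env > 4]
18. n7.pre = false  [S.lab == true]
19. n7.acc = "nx"  ["nx"]
20. n8.hot = -5  [terminal]
21. n7.lim = "p"  [if E.key then E.acc else "p"]
22. n0.env = "pr"  [E.lim ++ "r"]
23. n0.idx = false  [C₁.env > 4]
24. n0.cnt = true  [S.lab == false]

2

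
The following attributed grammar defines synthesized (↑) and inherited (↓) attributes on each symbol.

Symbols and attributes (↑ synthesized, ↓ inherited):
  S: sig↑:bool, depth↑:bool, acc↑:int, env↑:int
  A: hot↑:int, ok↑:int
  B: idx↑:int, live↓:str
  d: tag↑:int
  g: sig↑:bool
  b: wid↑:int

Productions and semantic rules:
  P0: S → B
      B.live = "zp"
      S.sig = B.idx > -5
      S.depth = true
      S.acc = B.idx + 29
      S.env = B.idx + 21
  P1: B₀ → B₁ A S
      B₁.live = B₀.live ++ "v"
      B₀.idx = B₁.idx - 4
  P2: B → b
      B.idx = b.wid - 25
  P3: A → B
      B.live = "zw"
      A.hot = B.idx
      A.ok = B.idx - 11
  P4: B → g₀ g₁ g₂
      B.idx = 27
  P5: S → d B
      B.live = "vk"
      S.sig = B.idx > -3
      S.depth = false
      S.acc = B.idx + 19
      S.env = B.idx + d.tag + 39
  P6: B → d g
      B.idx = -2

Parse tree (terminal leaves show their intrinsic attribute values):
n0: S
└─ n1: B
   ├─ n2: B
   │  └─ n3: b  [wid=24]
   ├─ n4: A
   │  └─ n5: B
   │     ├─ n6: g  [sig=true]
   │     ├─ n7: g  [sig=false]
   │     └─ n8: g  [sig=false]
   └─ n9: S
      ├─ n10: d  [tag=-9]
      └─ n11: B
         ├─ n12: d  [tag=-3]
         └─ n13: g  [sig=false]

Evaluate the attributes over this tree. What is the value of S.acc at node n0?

24

1. n1.live = "zp"  ["zp"]
2. n2.live = "zpv"  [B₀.live ++ "v"]
3. n3.wid = 24  [terminal]
4. n2.idx = -1  [b.wid - 25]
5. n5.live = "zw"  ["zw"]
6. n6.sig = true  [terminal]
7. n7.sig = false  [terminal]
8. n8.sig = false  [terminal]
9. n5.idx = 27  [27]
10. n4.hot = 27  [B.idx]
11. n4.ok = 16  [B.idx - 11]
12. n10.tag = -9  [terminal]
13. n11.live = "vk"  ["vk"]
14. n12.tag = -3  [terminal]
15. n13.sig = false  [terminal]
16. n11.idx = -2  [-2]
17. n9.sig = true  [B.idx > -3]
18. n9.depth = false  [false]
19. n9.acc = 17  [B.idx + 19]
20. n9.env = 28  [B.idx + d.tag + 39]
21. n1.idx = -5  [B₁.idx - 4]
22. n0.sig = false  [B.idx > -5]
23. n0.depth = true  [true]
24. n0.acc = 24  [B.idx + 29]
25. n0.env = 16  [B.idx + 21]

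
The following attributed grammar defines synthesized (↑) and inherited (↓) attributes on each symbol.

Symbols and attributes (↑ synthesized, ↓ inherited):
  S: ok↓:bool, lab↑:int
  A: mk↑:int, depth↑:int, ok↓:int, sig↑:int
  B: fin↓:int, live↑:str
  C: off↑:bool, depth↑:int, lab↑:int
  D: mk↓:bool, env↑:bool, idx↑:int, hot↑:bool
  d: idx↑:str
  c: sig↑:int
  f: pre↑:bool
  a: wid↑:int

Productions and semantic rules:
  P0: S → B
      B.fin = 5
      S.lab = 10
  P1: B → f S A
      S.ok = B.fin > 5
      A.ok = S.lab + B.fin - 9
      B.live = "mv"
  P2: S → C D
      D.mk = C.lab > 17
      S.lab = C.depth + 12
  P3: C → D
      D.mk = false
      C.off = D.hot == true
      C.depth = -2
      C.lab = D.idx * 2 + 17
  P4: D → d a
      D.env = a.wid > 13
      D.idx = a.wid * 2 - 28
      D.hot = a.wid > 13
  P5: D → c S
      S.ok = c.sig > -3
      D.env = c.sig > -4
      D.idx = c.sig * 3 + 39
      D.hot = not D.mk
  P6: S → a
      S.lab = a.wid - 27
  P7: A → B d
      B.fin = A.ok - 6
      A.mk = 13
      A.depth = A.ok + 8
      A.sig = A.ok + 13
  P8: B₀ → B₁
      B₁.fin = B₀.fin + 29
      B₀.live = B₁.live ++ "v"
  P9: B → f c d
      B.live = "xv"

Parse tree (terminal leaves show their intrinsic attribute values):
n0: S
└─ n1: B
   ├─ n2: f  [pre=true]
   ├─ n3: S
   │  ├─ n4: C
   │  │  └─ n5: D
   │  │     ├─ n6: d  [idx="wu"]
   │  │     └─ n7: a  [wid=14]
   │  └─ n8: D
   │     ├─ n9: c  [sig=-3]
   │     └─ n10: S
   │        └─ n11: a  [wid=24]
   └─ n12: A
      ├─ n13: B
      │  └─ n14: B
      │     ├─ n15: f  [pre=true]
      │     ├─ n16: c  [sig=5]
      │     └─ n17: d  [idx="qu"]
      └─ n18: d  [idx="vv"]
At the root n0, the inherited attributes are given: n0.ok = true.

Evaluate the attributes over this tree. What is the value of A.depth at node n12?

14

1. n0.ok = true  [given at root]
2. n1.fin = 5  [5]
3. n2.pre = true  [terminal]
4. n3.ok = false  [B.fin > 5]
5. n5.mk = false  [false]
6. n6.idx = "wu"  [terminal]
7. n7.wid = 14  [terminal]
8. n5.env = true  [a.wid > 13]
9. n5.idx = 0  [a.wid * 2 - 28]
10. n5.hot = true  [a.wid > 13]
11. n4.off = true  [D.hot == true]
12. n4.depth = -2  [-2]
13. n4.lab = 17  [D.idx * 2 + 17]
14. n8.mk = false  [C.lab > 17]
15. n9.sig = -3  [terminal]
16. n10.ok = false  [c.sig > -3]
17. n11.wid = 24  [terminal]
18. n10.lab = -3  [a.wid - 27]
19. n8.env = true  [c.sig > -4]
20. n8.idx = 30  [c.sig * 3 + 39]
21. n8.hot = true  [not D.mk]
22. n3.lab = 10  [C.depth + 12]
23. n12.ok = 6  [S.lab + B.fin - 9]
24. n13.fin = 0  [A.ok - 6]
25. n14.fin = 29  [B₀.fin + 29]
26. n15.pre = true  [terminal]
27. n16.sig = 5  [terminal]
28. n17.idx = "qu"  [terminal]
29. n14.live = "xv"  ["xv"]
30. n13.live = "xvv"  [B₁.live ++ "v"]
31. n18.idx = "vv"  [terminal]
32. n12.mk = 13  [13]
33. n12.depth = 14  [A.ok + 8]
34. n12.sig = 19  [A.ok + 13]
35. n1.live = "mv"  ["mv"]
36. n0.lab = 10  [10]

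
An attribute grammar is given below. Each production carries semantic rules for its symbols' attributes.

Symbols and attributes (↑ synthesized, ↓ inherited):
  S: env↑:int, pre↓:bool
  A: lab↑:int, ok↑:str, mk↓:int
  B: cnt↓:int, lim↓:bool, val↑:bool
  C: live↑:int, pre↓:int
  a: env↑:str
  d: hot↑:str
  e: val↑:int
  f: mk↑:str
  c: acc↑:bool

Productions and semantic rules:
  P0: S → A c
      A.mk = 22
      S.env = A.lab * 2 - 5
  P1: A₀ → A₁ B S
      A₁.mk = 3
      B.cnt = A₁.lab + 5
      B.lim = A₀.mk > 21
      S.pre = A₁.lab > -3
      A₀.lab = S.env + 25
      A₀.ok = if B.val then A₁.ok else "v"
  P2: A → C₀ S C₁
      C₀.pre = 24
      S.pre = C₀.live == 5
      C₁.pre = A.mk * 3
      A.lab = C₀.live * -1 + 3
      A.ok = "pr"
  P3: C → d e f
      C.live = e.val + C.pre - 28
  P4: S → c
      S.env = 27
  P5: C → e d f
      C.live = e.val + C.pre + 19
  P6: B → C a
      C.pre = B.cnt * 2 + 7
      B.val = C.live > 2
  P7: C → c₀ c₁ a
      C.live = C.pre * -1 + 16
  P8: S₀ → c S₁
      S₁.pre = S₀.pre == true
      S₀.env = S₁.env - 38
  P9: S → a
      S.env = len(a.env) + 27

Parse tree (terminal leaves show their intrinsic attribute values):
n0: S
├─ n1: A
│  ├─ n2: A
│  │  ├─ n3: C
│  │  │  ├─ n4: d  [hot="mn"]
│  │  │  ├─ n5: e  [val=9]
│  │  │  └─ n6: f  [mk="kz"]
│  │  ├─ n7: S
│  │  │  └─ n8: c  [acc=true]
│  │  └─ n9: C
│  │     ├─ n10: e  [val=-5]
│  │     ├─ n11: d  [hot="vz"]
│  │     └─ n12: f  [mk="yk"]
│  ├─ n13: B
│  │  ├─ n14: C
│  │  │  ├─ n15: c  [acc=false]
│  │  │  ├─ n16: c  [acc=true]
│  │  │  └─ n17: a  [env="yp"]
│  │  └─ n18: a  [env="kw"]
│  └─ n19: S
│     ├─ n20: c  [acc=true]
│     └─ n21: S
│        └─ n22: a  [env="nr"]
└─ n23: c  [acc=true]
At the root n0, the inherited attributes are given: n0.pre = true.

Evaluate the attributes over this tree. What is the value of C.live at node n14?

3

1. n0.pre = true  [given at root]
2. n1.mk = 22  [22]
3. n2.mk = 3  [3]
4. n3.pre = 24  [24]
5. n4.hot = "mn"  [terminal]
6. n5.val = 9  [terminal]
7. n6.mk = "kz"  [terminal]
8. n3.live = 5  [e.val + C.pre - 28]
9. n7.pre = true  [C₀.live == 5]
10. n8.acc = true  [terminal]
11. n7.env = 27  [27]
12. n9.pre = 9  [A.mk * 3]
13. n10.val = -5  [terminal]
14. n11.hot = "vz"  [terminal]
15. n12.mk = "yk"  [terminal]
16. n9.live = 23  [e.val + C.pre + 19]
17. n2.lab = -2  [C₀.live * -1 + 3]
18. n2.ok = "pr"  ["pr"]
19. n13.cnt = 3  [A₁.lab + 5]
20. n13.lim = true  [A₀.mk > 21]
21. n14.pre = 13  [B.cnt * 2 + 7]
22. n15.acc = false  [terminal]
23. n16.acc = true  [terminal]
24. n17.env = "yp"  [terminal]
25. n14.live = 3  [C.pre * -1 + 16]
26. n18.env = "kw"  [terminal]
27. n13.val = true  [C.live > 2]
28. n19.pre = true  [A₁.lab > -3]
29. n20.acc = true  [terminal]
30. n21.pre = true  [S₀.pre == true]
31. n22.env = "nr"  [terminal]
32. n21.env = 29  [len(a.env) + 27]
33. n19.env = -9  [S₁.env - 38]
34. n1.lab = 16  [S.env + 25]
35. n1.ok = "pr"  [if B.val then A₁.ok else "v"]
36. n23.acc = true  [terminal]
37. n0.env = 27  [A.lab * 2 - 5]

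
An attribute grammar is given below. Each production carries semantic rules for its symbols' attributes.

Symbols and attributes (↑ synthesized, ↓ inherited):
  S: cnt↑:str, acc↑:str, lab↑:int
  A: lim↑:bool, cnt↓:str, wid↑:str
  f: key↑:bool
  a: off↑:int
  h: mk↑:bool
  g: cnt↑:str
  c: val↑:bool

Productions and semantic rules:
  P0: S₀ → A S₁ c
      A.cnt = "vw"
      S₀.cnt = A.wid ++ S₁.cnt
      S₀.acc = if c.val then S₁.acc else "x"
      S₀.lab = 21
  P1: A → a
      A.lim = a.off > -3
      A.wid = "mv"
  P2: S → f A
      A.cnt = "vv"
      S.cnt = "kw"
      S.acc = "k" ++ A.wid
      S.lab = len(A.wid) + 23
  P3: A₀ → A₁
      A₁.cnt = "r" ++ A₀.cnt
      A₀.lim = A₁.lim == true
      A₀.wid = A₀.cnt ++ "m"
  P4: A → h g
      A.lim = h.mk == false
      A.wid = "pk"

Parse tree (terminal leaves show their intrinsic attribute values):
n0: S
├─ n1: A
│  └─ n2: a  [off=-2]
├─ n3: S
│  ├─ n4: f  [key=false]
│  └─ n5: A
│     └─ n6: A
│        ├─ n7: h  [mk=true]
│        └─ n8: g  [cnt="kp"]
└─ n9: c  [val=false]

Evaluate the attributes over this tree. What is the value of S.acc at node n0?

"x"

1. n1.cnt = "vw"  ["vw"]
2. n2.off = -2  [terminal]
3. n1.lim = true  [a.off > -3]
4. n1.wid = "mv"  ["mv"]
5. n4.key = false  [terminal]
6. n5.cnt = "vv"  ["vv"]
7. n6.cnt = "rvv"  ["r" ++ A₀.cnt]
8. n7.mk = true  [terminal]
9. n8.cnt = "kp"  [terminal]
10. n6.lim = false  [h.mk == false]
11. n6.wid = "pk"  ["pk"]
12. n5.lim = false  [A₁.lim == true]
13. n5.wid = "vvm"  [A₀.cnt ++ "m"]
14. n3.cnt = "kw"  ["kw"]
15. n3.acc = "kvvm"  ["k" ++ A.wid]
16. n3.lab = 26  [len(A.wid) + 23]
17. n9.val = false  [terminal]
18. n0.cnt = "mvkw"  [A.wid ++ S₁.cnt]
19. n0.acc = "x"  [if c.val then S₁.acc else "x"]
20. n0.lab = 21  [21]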